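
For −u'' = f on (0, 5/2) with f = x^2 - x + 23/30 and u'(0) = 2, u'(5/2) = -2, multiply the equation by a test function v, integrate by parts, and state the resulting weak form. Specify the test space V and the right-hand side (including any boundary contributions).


V = H^1(0, 5/2) (v unrestricted at boundary; u is determined up to an additive constant); weak form: ∫_0^5/2 u'v' dx = ∫_0^5/2 (x^2 - x + 23/30) v dx − 2·v(5/2) − 2·v(0) for all v ∈ V.

Multiply both sides by a test function v and integrate from 0 to 5/2:
  ∫_0^5/2 −u''(x) v(x) dx = ∫_0^5/2 f(x) v(x) dx.
Integrate the LHS by parts once:
  ∫_0^5/2 −u'' v dx = −[u'(x) v(x)]_0^5/2 + ∫_0^5/2 u'(x) v'(x) dx.
Thus ∫_0^5/2 u'(x) v'(x) dx = ∫_0^5/2 f(x) v(x) dx + [u'(x) v(x)]_0^5/2.
Choose V so that boundary terms are either known or forced to vanish.
u has inhomogeneous Neumann u'(0) = 2, u'(5/2) = -2. [u' v]_0^5/2 = (-2)·v(5/2) − (2)·v(0) = − 2·v(5/2) − 2·v(0). Take V = H^1(0, 5/2); boundary term becomes part of RHS.
Weak formulation: find u (satisfying any essential BC) such that ∫_0^5/2 u'(x) v'(x) dx = ∫_0^5/2 f v dx − 2·v(5/2) − 2·v(0) for all v ∈ V (Neumann data are natural BCs: they enter the RHS as boundary terms).
Substituting f(x) = x^2 - x + 23/30, the right-hand side is ∫_0^5/2 (x^2 - x + 23/30) v dx − 2·v(5/2) − 2·v(0).
Compatibility check (pure Neumann): taking v ≡ 1 ∈ V gives 0 = ∫_0^5/2 f dx + (-2) − (2), i.e. ∫_0^5/2 f dx must equal u'(0) − u'(5/2) = 4. Indeed ∫_0^5/2 (x^2 - x + 23/30) dx = 4, so the data are compatible. The solution is then unique only up to an additive constant (fix it e.g. by requiring ∫_0^5/2 u dx = 0).


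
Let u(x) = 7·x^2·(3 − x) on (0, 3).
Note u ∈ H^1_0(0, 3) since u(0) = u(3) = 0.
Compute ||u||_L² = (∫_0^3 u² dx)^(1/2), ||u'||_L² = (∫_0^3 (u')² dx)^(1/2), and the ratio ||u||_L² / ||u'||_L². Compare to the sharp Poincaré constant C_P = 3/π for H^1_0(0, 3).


||u||_L² / ||u'||_L² = 3*sqrt(14)/14 < C_P = 3/π.

u(x) = 7·x^2·(3 − x), so u'(x) = 21*x*(2 - x).
u(x) = 7·x^2·(3 − x) vanishes at x = 0 and x = 3, so u ∈ H^1_0(0, 3). Differentiate via the product rule and integrate the resulting polynomials term by term.
  ∫_0^3 u² dx = ∫_0^3 (49*x^6 - 294*x^5 + 441*x^4) dx. Term by term:
    ∫_0^3 49*x^6 dx = 15309;  ∫_0^3 -294*x^5 dx = -35721;  ∫_0^3 441*x^4 dx = 107163/5.
  Sum: 15309 − 35721 + 107163/5 = 5103/5.
  ∫_0^3 (u')² dx = ∫_0^3 (441*x^4 - 1764*x^3 + 1764*x^2) dx. Term by term:
    ∫_0^3 441*x^4 dx = 107163/5;  ∫_0^3 -1764*x^3 dx = -35721;  ∫_0^3 1764*x^2 dx = 15876.
  Sum: 107163/5 − 35721 + 15876 = 7938/5.
∫_0^3 u² dx = 5103/5, so ||u||_L² = 27*sqrt(35)/5.
∫_0^3 (u')² dx = 7938/5, so ||u'||_L² = 63*sqrt(10)/5.
Ratio ||u||_L² / ||u'||_L² = 3*sqrt(14)/14.
Sharp Poincaré constant on H^1_0(0, 3) is C_P = L/π = 3/π, achieved by sin(π/3·x).
A polynomial bump cannot attain the sharp Poincaré constant (only the first sine eigenfunction does), so the ratio is strictly less than C_P, consistent with ||u||_L² ≤ C_P ||u'||_L².


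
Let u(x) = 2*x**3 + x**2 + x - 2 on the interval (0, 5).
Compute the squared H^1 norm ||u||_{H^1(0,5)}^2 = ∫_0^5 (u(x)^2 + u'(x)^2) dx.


||u||_{H^1}^2 = 3530675/42

The H^1 norm (squared) on an interval (0, L) is
  ||u||_{H^1}^2 = ∫_0^L u(x)^2 dx + ∫_0^L u'(x)^2 dx.
Compute u'(x) = 6*x**2 + 2*x + 1.
Then u(x)^2 = 4*x**6 + 4*x**5 + 5*x**4 - 6*x**3 - 3*x**2 - 4*x + 4 and u'(x)^2 = 36*x**4 + 24*x**3 + 16*x**2 + 4*x + 1.
Integrate each monomial from 0 to 5 using ∫_0^5 c·x^n dx = c·5^(n+1)/(n+1):
  ∫_0^5 u(x)^2 dx = ∫_0^5 (4*x^6 + 4*x^5 + 5*x^4 - 6*x^3 - 3*x^2 - 4*x + 4) dx. Term by term:
    ∫_0^5 4*x^6 dx = 312500/7;  ∫_0^5 4*x^5 dx = 31250/3;  ∫_0^5 5*x^4 dx = 3125;
    ∫_0^5 -6*x^3 dx = -1875/2;  ∫_0^5 -3*x^2 dx = -125;  ∫_0^5 -4*x dx = -50;
    ∫_0^5 4 dx = 20.
  Sum: 312500/7 + 31250/3 + 3125 − 1875/2 − 125 − 50 + 20 = 2397865/42.
  ∫_0^5 u'(x)^2 dx = ∫_0^5 (36*x^4 + 24*x^3 + 16*x^2 + 4*x + 1) dx. Term by term:
    ∫_0^5 36*x^4 dx = 22500;  ∫_0^5 24*x^3 dx = 3750;  ∫_0^5 16*x^2 dx = 2000/3;
    ∫_0^5 4*x dx = 50;  ∫_0^5 1 dx = 5.
  Sum: 22500 + 3750 + 2000/3 + 50 + 5 = 80915/3.
Adding: ||u||_{H^1}^2 = 2397865/42 + 80915/3 = 3530675/42.


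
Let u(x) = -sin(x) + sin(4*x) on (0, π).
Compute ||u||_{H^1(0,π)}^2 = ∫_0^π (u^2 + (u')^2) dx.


||u||_{H^1(0,π)}^2 = 19*π/2

u'(x) = -cos(x) + 4*cos(4*x).
Expand u² and (u')² and integrate term by term on (0, π), using: for integers n ≥ 1, ∫_0^π sin²(nx) dx = ∫_0^π cos²(nx) dx = π/2; for n ≠ n', ∫_0^π sin(nx)sin(n'x) dx = ∫_0^π cos(nx)cos(n'x) dx = 0; and by product-to-sum, ∫_0^π sin(nx)cos(n'x) dx = ½∫_0^π [sin((n+n')x) + sin((n−n')x)] dx, which is 0 when n+n' is even and 2n/(n²−n'²) when n+n' is odd (it need not vanish on (0, π)).
  u² squared terms: (-1)²·∫sin(x)² dx = 1·π/2 = π/2;  (1)²·∫sin(4x)² dx = 1·π/2 = π/2.
  u² cross terms: 2·(-1)·(1)·∫sin(x)·sin(4x) dx = -2·(0) = 0.
  So ∫_0^π u² dx = π/2 + π/2 + 0 = π.
  (u')² squared terms: (-1)²·∫cos(x)² dx = 1·π/2 = π/2;  (4)²·∫cos(4x)² dx = 16·π/2 = 8*π.
  (u')² cross terms: 2·(-1)·(4)·∫cos(x)·cos(4x) dx = -8·(0) = 0.
  So ∫_0^π (u')² dx = π/2 + 8*π + 0 = 17*π/2.
||u||_{H^1}^2 = (π) + (17*π/2) = 19*π/2.


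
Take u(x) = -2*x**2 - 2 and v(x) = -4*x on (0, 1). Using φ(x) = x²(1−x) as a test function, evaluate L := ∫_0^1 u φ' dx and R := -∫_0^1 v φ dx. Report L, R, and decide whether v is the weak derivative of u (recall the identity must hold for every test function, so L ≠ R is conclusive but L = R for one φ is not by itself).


LHS = 1/5, RHS = 1/5. Yes, v = u' weakly.

u(x) = -2*x**2 - 2, classical derivative u'(x) = -4*x.
φ(x) = x²(1−x), so φ'(x) = x*(2 - 3*x).
Note φ(0) = φ(1) = 0, so the boundary term u·φ vanishes.
LHS = ∫_0^1 u(x) φ'(x) dx = ∫_0^1 (6*x^4 - 4*x^3 + 6*x^2 - 4*x) dx. Term by term:
  ∫_0^1 6*x^4 dx = 6/5;  ∫_0^1 -4*x^3 dx = -1;  ∫_0^1 6*x^2 dx = 2;
  ∫_0^1 -4*x dx = -2.
Sum: 6/5 − 1 + 2 − 2 = 1/5.
So LHS = 1/5.
∫_0^1 v(x) φ(x) dx = ∫_0^1 (4*x^4 - 4*x^3) dx. Term by term:
  ∫_0^1 4*x^4 dx = 4/5;  ∫_0^1 -4*x^3 dx = -1.
Sum: 4/5 − 1 = -1/5.
So RHS = -∫_0^1 v(x) φ(x) dx = 1/5.
LHS = RHS, so the identity holds for this test φ.
Moreover u is smooth here and v(x) = u'(x) = -4*x pointwise, so the identity holds for every test function. Hence v is the weak derivative of u.


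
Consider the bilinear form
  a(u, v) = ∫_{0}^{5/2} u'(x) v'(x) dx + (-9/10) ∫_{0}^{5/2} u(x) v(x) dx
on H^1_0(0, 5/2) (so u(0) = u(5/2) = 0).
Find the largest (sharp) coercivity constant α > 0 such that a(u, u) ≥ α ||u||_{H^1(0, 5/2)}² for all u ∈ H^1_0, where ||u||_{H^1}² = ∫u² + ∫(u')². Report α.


α = (-45 + 8*π^2)/(2*(25 + 4*π^2))

Coercivity of a(·,·) on H^1_0(0, 5/2) means a(u, u) ≥ α ||u||_{H^1}² for every u ∈ H^1_0.
The interval has length L = 5/2, and Poincaré/coercivity depend only on L. Here a(u, u) = ∫(u')² + (-9/10)·∫u².
Here c = -9/10 < 0 with |c| < (π/L)² = 4*π^2/25, so coercivity still holds. The condition a(u,u) ≥ α||u||_{H^1}² reads (1−α)∫(u')² ≥ (α−c)∫u². Any admissible α is ≤ 1 (rapidly oscillating u have ∫u²/∫(u')² → 0), and α = 1 would force 0 ≥ (1−c)∫u², impossible since c < 1; so 1−α > 0. By the sharp Poincaré inequality on H^1_0 of an interval of length L, ∫(u')² ≥ (π/L)²∫u² with equality for the first sine mode sin(π(x−x₀)/L) (x₀ the left endpoint), so the inequality holds for all u iff (1−α)(π/L)² ≥ α − c, i.e. α ≤ ((π/L)² + c)/((π/L)² + 1) = (1 + c(L/π)²)/(1 + (L/π)²). (Direct route, valid since c ≤ 0: Poincaré gives c∫u² ≥ c(L/π)²∫(u')², so a(u,u) ≥ (1 + c(L/π)²)∫(u')², while ||u||_{H^1}² ≤ (1 + (L/π)²)∫(u')²; dividing yields the same α.) With (π/L)² = 4*π^2/25 and c = -9/10, the largest admissible constant is α = ((π/L)² + c)/((π/L)² + 1).
Simplifying, α = (-45 + 8*π^2)/(2*(25 + 4*π^2)).


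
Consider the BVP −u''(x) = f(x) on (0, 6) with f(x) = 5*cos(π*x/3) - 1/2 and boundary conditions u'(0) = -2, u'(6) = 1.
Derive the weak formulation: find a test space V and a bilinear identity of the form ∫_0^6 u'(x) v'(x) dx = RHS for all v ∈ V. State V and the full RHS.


V = H^1(0, 6) (v unrestricted at boundary; u is determined up to an additive constant); weak form: ∫_0^6 u'v' dx = ∫_0^6 (5*cos(π*x/3) - 1/2) v dx + v(6) + 2·v(0) for all v ∈ V.

Multiply both sides by a test function v and integrate from 0 to 6:
  ∫_0^6 −u''(x) v(x) dx = ∫_0^6 f(x) v(x) dx.
Integrate the LHS by parts once:
  ∫_0^6 −u'' v dx = −[u'(x) v(x)]_0^6 + ∫_0^6 u'(x) v'(x) dx.
Thus ∫_0^6 u'(x) v'(x) dx = ∫_0^6 f(x) v(x) dx + [u'(x) v(x)]_0^6.
Choose V so that boundary terms are either known or forced to vanish.
u has inhomogeneous Neumann u'(0) = -2, u'(6) = 1. [u' v]_0^6 = (1)·v(6) − (-2)·v(0) = v(6) + 2·v(0). Take V = H^1(0, 6); boundary term becomes part of RHS.
Weak formulation: find u (satisfying any essential BC) such that ∫_0^6 u'(x) v'(x) dx = ∫_0^6 f v dx + v(6) + 2·v(0) for all v ∈ V (Neumann data are natural BCs: they enter the RHS as boundary terms).
Substituting f(x) = 5*cos(π*x/3) - 1/2, the right-hand side is ∫_0^6 (5*cos(π*x/3) - 1/2) v dx + v(6) + 2·v(0).
Compatibility check (pure Neumann): taking v ≡ 1 ∈ V gives 0 = ∫_0^6 f dx + (1) − (-2), i.e. ∫_0^6 f dx must equal u'(0) − u'(6) = -3. Indeed ∫_0^6 (5*cos(π*x/3) - 1/2) dx = -3, so the data are compatible. The solution is then unique only up to an additive constant (fix it e.g. by requiring ∫_0^6 u dx = 0).


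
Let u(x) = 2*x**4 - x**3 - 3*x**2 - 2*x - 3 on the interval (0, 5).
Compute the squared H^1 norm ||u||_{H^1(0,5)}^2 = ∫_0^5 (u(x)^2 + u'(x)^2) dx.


||u||_{H^1}^2 = 68491820/63

The H^1 norm (squared) on an interval (0, L) is
  ||u||_{H^1}^2 = ∫_0^L u(x)^2 dx + ∫_0^L u'(x)^2 dx.
Compute u'(x) = 8*x**3 - 3*x**2 - 6*x - 2.
Then u(x)^2 = 4*x**8 - 4*x**7 - 11*x**6 - 2*x**5 + x**4 + 18*x**3 + 22*x**2 + 12*x + 9 and u'(x)^2 = 64*x**6 - 48*x**5 - 87*x**4 + 4*x**3 + 48*x**2 + 24*x + 4.
Integrate each monomial from 0 to 5 using ∫_0^5 c·x^n dx = c·5^(n+1)/(n+1):
  ∫_0^5 u(x)^2 dx = ∫_0^5 (4*x^8 - 4*x^7 - 11*x^6 - 2*x^5 + x^4 + 18*x^3 + 22*x^2 + 12*x + 9) dx. Term by term:
    ∫_0^5 4*x^8 dx = 7812500/9;  ∫_0^5 -4*x^7 dx = -390625/2;  ∫_0^5 -11*x^6 dx = -859375/7;
    ∫_0^5 -2*x^5 dx = -15625/3;  ∫_0^5 x^4 dx = 625;  ∫_0^5 18*x^3 dx = 5625/2;
    ∫_0^5 22*x^2 dx = 2750/3;  ∫_0^5 12*x dx = 150;  ∫_0^5 9 dx = 45.
  Sum: 7812500/9 − 390625/2 − 859375/7 − 15625/3 + 625 + 5625/2 + 2750/3 + 150 + 45 = 34606910/63.
  ∫_0^5 u'(x)^2 dx = ∫_0^5 (64*x^6 - 48*x^5 - 87*x^4 + 4*x^3 + 48*x^2 + 24*x + 4) dx. Term by term:
    ∫_0^5 64*x^6 dx = 5000000/7;  ∫_0^5 -48*x^5 dx = -125000;  ∫_0^5 -87*x^4 dx = -54375;
    ∫_0^5 4*x^3 dx = 625;  ∫_0^5 48*x^2 dx = 2000;  ∫_0^5 24*x dx = 300;
    ∫_0^5 4 dx = 20.
  Sum: 5000000/7 − 125000 − 54375 + 625 + 2000 + 300 + 20 = 3764990/7.
Adding: ||u||_{H^1}^2 = 34606910/63 + 3764990/7 = 68491820/63.


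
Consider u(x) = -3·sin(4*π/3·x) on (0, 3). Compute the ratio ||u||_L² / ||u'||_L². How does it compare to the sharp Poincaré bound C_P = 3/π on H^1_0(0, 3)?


||u||_L² / ||u'||_L² = 3/(4*π) < C_P = 3/π.

u(x) = -3·sin(4*π/3·x), so u'(x) = -4*π*cos(4*π*x/3).
Writing u(x) = A·sin(kπx/L) with A = -3 and k = 4, use ∫_0^L sin²(kπx/L) dx = L/2 and ∫_0^L cos²(kπx/L) dx = L/2.
u² = 9·sin²(4*π/3·x) and (u')² = 16*π^2·cos²(4*π/3·x), and each of sin², cos² integrates to L/2 = 3/2 over (0, 3).
∫_0^3 u² dx = 27/2, so ||u||_L² = 3*sqrt(6)/2.
∫_0^3 (u')² dx = 24*π^2, so ||u'||_L² = 2*sqrt(6)*π.
Ratio ||u||_L² / ||u'||_L² = 3/(4*π).
Sharp Poincaré constant on H^1_0(0, 3) is C_P = L/π = 3/π, achieved by sin(π/3·x).
This is the k = 4 harmonic; the ratio L/(kπ) is strictly less than C_P = L/π, consistent with the sharp inequality ||u||_L² ≤ C_P ||u'||_L².


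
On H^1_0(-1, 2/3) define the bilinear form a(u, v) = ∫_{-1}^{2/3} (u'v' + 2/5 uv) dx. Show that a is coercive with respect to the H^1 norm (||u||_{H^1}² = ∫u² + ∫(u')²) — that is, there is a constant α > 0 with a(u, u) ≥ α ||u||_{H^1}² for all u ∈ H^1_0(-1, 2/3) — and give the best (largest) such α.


α = (10 + 9*π^2)/(25 + 9*π^2)

Coercivity of a(·,·) on H^1_0(-1, 2/3) means a(u, u) ≥ α ||u||_{H^1}² for every u ∈ H^1_0.
The interval has length L = 5/3, and Poincaré/coercivity depend only on L. Here a(u, u) = ∫(u')² + (2/5)·∫u².
Here 0 < c = 2/5 < 1. The condition a(u,u) ≥ α||u||_{H^1}² reads (1−α)∫(u')² ≥ (α−c)∫u². Any admissible α is ≤ 1 (rapidly oscillating u have ∫u²/∫(u')² → 0), and α = 1 would force 0 ≥ (1−c)∫u², impossible since c < 1; so 1−α > 0. By the sharp Poincaré inequality on H^1_0 of an interval of length L, ∫(u')² ≥ (π/L)²∫u² with equality for the first sine mode sin(π(x−x₀)/L) (x₀ the left endpoint), so the inequality holds for all u iff (1−α)(π/L)² ≥ α − c, i.e. α ≤ ((π/L)² + c)/((π/L)² + 1) = (1 + c(L/π)²)/(1 + (L/π)²). With (π/L)² = 9*π^2/25 and c = 2/5, the largest admissible constant is α = ((π/L)² + c)/((π/L)² + 1).
Simplifying, α = (10 + 9*π^2)/(25 + 9*π^2).


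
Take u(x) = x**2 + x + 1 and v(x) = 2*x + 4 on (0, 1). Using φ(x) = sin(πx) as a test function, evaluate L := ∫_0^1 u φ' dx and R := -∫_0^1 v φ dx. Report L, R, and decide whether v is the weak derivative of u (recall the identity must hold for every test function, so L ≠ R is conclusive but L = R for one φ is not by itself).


LHS = -4/π, RHS = -10/π. No, v is not the weak derivative of u.

u(x) = x**2 + x + 1, classical derivative u'(x) = 2*x + 1.
φ(x) = sin(πx), so φ'(x) = π*cos(π*x).
Note φ(0) = φ(1) = 0, so the boundary term u·φ vanishes.
LHS = ∫_0^1 u(x) φ'(x) dx = ∫_0^1 (π*x^2*cos(π*x) + π*x*cos(π*x) + π*cos(π*x)) dx. Term by term:
  ∫_0^1 π*cos(π*x) dx = 0;  ∫_0^1 π*x*cos(π*x) dx = -2/π;  ∫_0^1 π*x^2*cos(π*x) dx = -2/π.
Sum: 0 − 2/π − 2/π = -4/π.
So LHS = -4/π.
∫_0^1 v(x) φ(x) dx = ∫_0^1 (2*x*sin(π*x) + 4*sin(π*x)) dx. Term by term:
  ∫_0^1 4*sin(π*x) dx = 8/π;  ∫_0^1 2*x*sin(π*x) dx = 2/π.
Sum: 8/π + 2/π = 10/π.
So RHS = -∫_0^1 v(x) φ(x) dx = -10/π.
LHS − RHS = 6/π ≠ 0, so the identity fails.
(For a valid weak derivative the identity must hold for EVERY test function, in particular this one. The failure shows v is NOT the weak derivative of u.)
Correct weak derivative would be u'(x) = 2*x + 1.


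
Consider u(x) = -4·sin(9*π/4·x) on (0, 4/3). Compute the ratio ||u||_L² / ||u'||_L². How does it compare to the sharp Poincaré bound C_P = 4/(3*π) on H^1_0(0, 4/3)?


||u||_L² / ||u'||_L² = 4/(9*π) < C_P = 4/(3*π).

u(x) = -4·sin(9*π/4·x), so u'(x) = -9*π*cos(9*π*x/4).
Writing u(x) = A·sin(kπx/L) with A = -4 and k = 3, use ∫_0^L sin²(kπx/L) dx = L/2 and ∫_0^L cos²(kπx/L) dx = L/2.
u² = 16·sin²(9*π/4·x) and (u')² = 81*π^2·cos²(9*π/4·x), and each of sin², cos² integrates to L/2 = 2/3 over (0, 4/3).
∫_0^4/3 u² dx = 32/3, so ||u||_L² = 4*sqrt(6)/3.
∫_0^4/3 (u')² dx = 54*π^2, so ||u'||_L² = 3*sqrt(6)*π.
Ratio ||u||_L² / ||u'||_L² = 4/(9*π).
Sharp Poincaré constant on H^1_0(0, 4/3) is C_P = L/π = 4/(3*π), achieved by sin(3*π/4·x).
This is the k = 3 harmonic; the ratio L/(kπ) is strictly less than C_P = L/π, consistent with the sharp inequality ||u||_L² ≤ C_P ||u'||_L².


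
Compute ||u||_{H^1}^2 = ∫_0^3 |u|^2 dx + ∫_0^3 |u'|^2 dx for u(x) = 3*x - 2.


||u||_{H^1}^2 = 66

The H^1 norm (squared) on an interval (0, L) is
  ||u||_{H^1}^2 = ∫_0^L u(x)^2 dx + ∫_0^L u'(x)^2 dx.
Compute u'(x) = 3.
Then u(x)^2 = 9*x**2 - 12*x + 4 and u'(x)^2 = 9.
Integrate each monomial from 0 to 3 using ∫_0^3 c·x^n dx = c·3^(n+1)/(n+1):
  ∫_0^3 u(x)^2 dx = ∫_0^3 (9*x^2 - 12*x + 4) dx. Term by term:
    ∫_0^3 9*x^2 dx = 81;  ∫_0^3 -12*x dx = -54;  ∫_0^3 4 dx = 12.
  Sum: 81 − 54 + 12 = 39.
  ∫_0^3 u'(x)^2 dx = ∫_0^3 (9) dx. Term by term:
    ∫_0^3 9 dx = 27.
Adding: ||u||_{H^1}^2 = 39 + 27 = 66.


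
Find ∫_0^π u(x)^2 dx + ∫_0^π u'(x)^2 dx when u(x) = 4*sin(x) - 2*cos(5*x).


||u||_{H^1(0,π)}^2 = 68*π

u'(x) = 10*sin(5*x) + 4*cos(x).
Expand u² and (u')² and integrate term by term on (0, π), using: for integers n ≥ 1, ∫_0^π sin²(nx) dx = ∫_0^π cos²(nx) dx = π/2; for n ≠ n', ∫_0^π sin(nx)sin(n'x) dx = ∫_0^π cos(nx)cos(n'x) dx = 0; and by product-to-sum, ∫_0^π sin(nx)cos(n'x) dx = ½∫_0^π [sin((n+n')x) + sin((n−n')x)] dx, which is 0 when n+n' is even and 2n/(n²−n'²) when n+n' is odd (it need not vanish on (0, π)).
  u² squared terms: (-2)²·∫cos(5x)² dx = 4·π/2 = 2*π;  (4)²·∫sin(x)² dx = 16·π/2 = 8*π.
  u² cross terms: 2·(-2)·(4)·∫cos(5x)·sin(x) dx = -16·(0) = 0.
  So ∫_0^π u² dx = 2*π + 8*π + 0 = 10*π.
  (u')² squared terms: (4)²·∫cos(x)² dx = 16·π/2 = 8*π;  (10)²·∫sin(5x)² dx = 100·π/2 = 50*π.
  (u')² cross terms: 2·(4)·(10)·∫cos(x)·sin(5x) dx = 80·(0) = 0.
  So ∫_0^π (u')² dx = 8*π + 50*π + 0 = 58*π.
||u||_{H^1}^2 = (10*π) + (58*π) = 68*π.


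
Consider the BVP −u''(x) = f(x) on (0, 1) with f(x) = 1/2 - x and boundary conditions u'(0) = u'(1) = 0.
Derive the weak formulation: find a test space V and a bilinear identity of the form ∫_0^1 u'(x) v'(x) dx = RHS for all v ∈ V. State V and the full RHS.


V = H^1(0, 1) (no boundary constraint on v; u is determined up to an additive constant); weak form: ∫_0^1 u'v' dx = ∫_0^1 (1/2 - x) v dx for all v ∈ V.

Multiply both sides by a test function v and integrate from 0 to 1:
  ∫_0^1 −u''(x) v(x) dx = ∫_0^1 f(x) v(x) dx.
Integrate the LHS by parts once:
  ∫_0^1 −u'' v dx = −[u'(x) v(x)]_0^1 + ∫_0^1 u'(x) v'(x) dx.
Thus ∫_0^1 u'(x) v'(x) dx = ∫_0^1 f(x) v(x) dx + [u'(x) v(x)]_0^1.
Choose V so that boundary terms are either known or forced to vanish.
u has homogeneous Neumann: u'(0) = u'(1) = 0. So [u' v]_0^1 = 0·v(1) − 0·v(0) = 0 for any v; take V = H^1(0, 1).
Weak formulation: find u (satisfying any essential BC) such that ∫_0^1 u'(x) v'(x) dx = ∫_0^1 f v dx for all v ∈ V (homogeneous Neumann, so boundary terms vanish).
Substituting f(x) = 1/2 - x, the right-hand side is ∫_0^1 (1/2 - x) v dx.
Compatibility check (pure Neumann): taking v ≡ 1 ∈ V gives 0 = ∫_0^1 f dx + (0) − (0), i.e. ∫_0^1 f dx must equal u'(0) − u'(1) = 0. Indeed ∫_0^1 (1/2 - x) dx = 0, so the data are compatible. The solution is then unique only up to an additive constant (fix it e.g. by requiring ∫_0^1 u dx = 0).


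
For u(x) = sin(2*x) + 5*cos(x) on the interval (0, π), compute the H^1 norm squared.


||u||_{H^1(0,π)}^2 = 80/3 + 55*π/2

u'(x) = -5*sin(x) + 2*cos(2*x).
Expand u² and (u')² and integrate term by term on (0, π), using: for integers n ≥ 1, ∫_0^π sin²(nx) dx = ∫_0^π cos²(nx) dx = π/2; for n ≠ n', ∫_0^π sin(nx)sin(n'x) dx = ∫_0^π cos(nx)cos(n'x) dx = 0; and by product-to-sum, ∫_0^π sin(nx)cos(n'x) dx = ½∫_0^π [sin((n+n')x) + sin((n−n')x)] dx, which is 0 when n+n' is even and 2n/(n²−n'²) when n+n' is odd (it need not vanish on (0, π)).
  u² squared terms: (5)²·∫cos(x)² dx = 25·π/2 = 25*π/2;  (1)²·∫sin(2x)² dx = 1·π/2 = π/2.
  u² cross terms: 2·(5)·(1)·∫cos(x)·sin(2x) dx = 10·(4/3) = 40/3.
  So ∫_0^π u² dx = 25*π/2 + π/2 + 40/3 = 40/3 + 13*π.
  (u')² squared terms: (-5)²·∫sin(x)² dx = 25·π/2 = 25*π/2;  (2)²·∫cos(2x)² dx = 4·π/2 = 2*π.
  (u')² cross terms: 2·(-5)·(2)·∫sin(x)·cos(2x) dx = -20·(-2/3) = 40/3.
  So ∫_0^π (u')² dx = 25*π/2 + 2*π + 40/3 = 40/3 + 29*π/2.
||u||_{H^1}^2 = (40/3 + 13*π) + (40/3 + 29*π/2) = 80/3 + 55*π/2.


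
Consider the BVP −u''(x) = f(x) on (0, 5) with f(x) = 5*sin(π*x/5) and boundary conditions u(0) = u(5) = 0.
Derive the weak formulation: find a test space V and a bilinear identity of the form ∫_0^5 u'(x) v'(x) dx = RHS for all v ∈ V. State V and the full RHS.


V = H^1_0(0, 5) (so v(0) = v(5) = 0); weak form: ∫_0^5 u'v' dx = ∫_0^5 (5*sin(π*x/5)) v dx for all v ∈ V.

Multiply both sides by a test function v and integrate from 0 to 5:
  ∫_0^5 −u''(x) v(x) dx = ∫_0^5 f(x) v(x) dx.
Integrate the LHS by parts once:
  ∫_0^5 −u'' v dx = −[u'(x) v(x)]_0^5 + ∫_0^5 u'(x) v'(x) dx.
Thus ∫_0^5 u'(x) v'(x) dx = ∫_0^5 f(x) v(x) dx + [u'(x) v(x)]_0^5.
Choose V so that boundary terms are either known or forced to vanish.
u is Dirichlet: u(0) = u(5) = 0. Let V = H^1_0(0, 5); then v(0) = v(5) = 0, and [u' v]_0^5 = 0.
Weak formulation: find u (satisfying any essential BC) such that ∫_0^5 u'(x) v'(x) dx = ∫_0^5 f v dx for all v ∈ V.
Substituting f(x) = 5*sin(π*x/5), the right-hand side is ∫_0^5 (5*sin(π*x/5)) v dx.


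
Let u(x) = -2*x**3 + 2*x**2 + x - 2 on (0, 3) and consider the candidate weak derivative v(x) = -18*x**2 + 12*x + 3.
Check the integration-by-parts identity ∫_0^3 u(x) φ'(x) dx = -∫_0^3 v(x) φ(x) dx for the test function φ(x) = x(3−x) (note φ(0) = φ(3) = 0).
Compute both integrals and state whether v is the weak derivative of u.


LHS = 207/5, RHS = 621/5. No, v is not the weak derivative of u.

u(x) = -2*x**3 + 2*x**2 + x - 2, classical derivative u'(x) = -6*x**2 + 4*x + 1.
φ(x) = x(3−x), so φ'(x) = 3 - 2*x.
Note φ(0) = φ(3) = 0, so the boundary term u·φ vanishes.
LHS = ∫_0^3 u(x) φ'(x) dx = ∫_0^3 (4*x^4 - 10*x^3 + 4*x^2 + 7*x - 6) dx. Term by term:
  ∫_0^3 4*x^4 dx = 972/5;  ∫_0^3 -10*x^3 dx = -405/2;  ∫_0^3 4*x^2 dx = 36;
  ∫_0^3 7*x dx = 63/2;  ∫_0^3 -6 dx = -18.
Sum: 972/5 − 405/2 + 36 + 63/2 − 18 = 207/5.
So LHS = 207/5.
∫_0^3 v(x) φ(x) dx = ∫_0^3 (18*x^4 - 66*x^3 + 33*x^2 + 9*x) dx. Term by term:
  ∫_0^3 18*x^4 dx = 4374/5;  ∫_0^3 -66*x^3 dx = -2673/2;  ∫_0^3 33*x^2 dx = 297;
  ∫_0^3 9*x dx = 81/2.
Sum: 4374/5 − 2673/2 + 297 + 81/2 = -621/5.
So RHS = -∫_0^3 v(x) φ(x) dx = 621/5.
LHS − RHS = -414/5 ≠ 0, so the identity fails.
(For a valid weak derivative the identity must hold for EVERY test function, in particular this one. The failure shows v is NOT the weak derivative of u.)
Correct weak derivative would be u'(x) = -6*x**2 + 4*x + 1.


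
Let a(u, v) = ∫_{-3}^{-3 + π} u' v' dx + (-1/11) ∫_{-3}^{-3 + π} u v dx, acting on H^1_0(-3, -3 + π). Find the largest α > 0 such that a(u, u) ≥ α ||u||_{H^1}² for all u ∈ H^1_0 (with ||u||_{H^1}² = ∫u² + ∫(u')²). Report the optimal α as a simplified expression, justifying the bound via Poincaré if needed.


α = 5/11

Coercivity of a(·,·) on H^1_0(-3, -3 + π) means a(u, u) ≥ α ||u||_{H^1}² for every u ∈ H^1_0.
The interval has length L = π, and Poincaré/coercivity depend only on L. Here a(u, u) = ∫(u')² + (-1/11)·∫u².
Here c = -1/11 < 0 with |c| < (π/L)² = 1, so coercivity still holds. The condition a(u,u) ≥ α||u||_{H^1}² reads (1−α)∫(u')² ≥ (α−c)∫u². Any admissible α is ≤ 1 (rapidly oscillating u have ∫u²/∫(u')² → 0), and α = 1 would force 0 ≥ (1−c)∫u², impossible since c < 1; so 1−α > 0. By the sharp Poincaré inequality on H^1_0 of an interval of length L, ∫(u')² ≥ (π/L)²∫u² with equality for the first sine mode sin(π(x−x₀)/L) (x₀ the left endpoint), so the inequality holds for all u iff (1−α)(π/L)² ≥ α − c, i.e. α ≤ ((π/L)² + c)/((π/L)² + 1) = (1 + c(L/π)²)/(1 + (L/π)²). (Direct route, valid since c ≤ 0: Poincaré gives c∫u² ≥ c(L/π)²∫(u')², so a(u,u) ≥ (1 + c(L/π)²)∫(u')², while ||u||_{H^1}² ≤ (1 + (L/π)²)∫(u')²; dividing yields the same α.) With (π/L)² = 1 and c = -1/11, the largest admissible constant is α = ((π/L)² + c)/((π/L)² + 1).
Simplifying, α = 5/11.


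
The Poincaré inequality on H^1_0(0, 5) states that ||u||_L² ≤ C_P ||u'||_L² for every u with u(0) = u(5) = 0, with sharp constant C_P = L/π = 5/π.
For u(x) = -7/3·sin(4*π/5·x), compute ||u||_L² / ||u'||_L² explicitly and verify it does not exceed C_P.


||u||_L² / ||u'||_L² = 5/(4*π) < C_P = 5/π.

u(x) = -7/3·sin(4*π/5·x), so u'(x) = -28*π*cos(4*π*x/5)/15.
Writing u(x) = A·sin(kπx/L) with A = -7/3 and k = 4, use ∫_0^L sin²(kπx/L) dx = L/2 and ∫_0^L cos²(kπx/L) dx = L/2.
u² = 49/9·sin²(4*π/5·x) and (u')² = 784*π^2/225·cos²(4*π/5·x), and each of sin², cos² integrates to L/2 = 5/2 over (0, 5).
∫_0^5 u² dx = 245/18, so ||u||_L² = 7*sqrt(10)/6.
∫_0^5 (u')² dx = 392*π^2/45, so ||u'||_L² = 14*sqrt(10)*π/15.
Ratio ||u||_L² / ||u'||_L² = 5/(4*π).
Sharp Poincaré constant on H^1_0(0, 5) is C_P = L/π = 5/π, achieved by sin(π/5·x).
This is the k = 4 harmonic; the ratio L/(kπ) is strictly less than C_P = L/π, consistent with the sharp inequality ||u||_L² ≤ C_P ||u'||_L².


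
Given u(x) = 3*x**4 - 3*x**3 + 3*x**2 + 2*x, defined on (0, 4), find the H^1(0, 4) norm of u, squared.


||u||_{H^1}^2 = 42636368/105

The H^1 norm (squared) on an interval (0, L) is
  ||u||_{H^1}^2 = ∫_0^L u(x)^2 dx + ∫_0^L u'(x)^2 dx.
Compute u'(x) = 12*x**3 - 9*x**2 + 6*x + 2.
Then u(x)^2 = 9*x**8 - 18*x**7 + 27*x**6 - 6*x**5 - 3*x**4 + 12*x**3 + 4*x**2 and u'(x)^2 = 144*x**6 - 216*x**5 + 225*x**4 - 60*x**3 + 24*x + 4.
Integrate each monomial from 0 to 4 using ∫_0^4 c·x^n dx = c·4^(n+1)/(n+1):
  ∫_0^4 u(x)^2 dx = ∫_0^4 (9*x^8 - 18*x^7 + 27*x^6 - 6*x^5 - 3*x^4 + 12*x^3 + 4*x^2) dx. Term by term:
    ∫_0^4 9*x^8 dx = 262144;  ∫_0^4 -18*x^7 dx = -147456;  ∫_0^4 27*x^6 dx = 442368/7;
    ∫_0^4 -6*x^5 dx = -4096;  ∫_0^4 -3*x^4 dx = -3072/5;  ∫_0^4 12*x^3 dx = 768;
    ∫_0^4 4*x^2 dx = 256/3.
  Sum: 262144 − 147456 + 442368/7 − 4096 − 3072/5 + 768 + 256/3 = 18272768/105.
  ∫_0^4 u'(x)^2 dx = ∫_0^4 (144*x^6 - 216*x^5 + 225*x^4 - 60*x^3 + 24*x + 4) dx. Term by term:
    ∫_0^4 144*x^6 dx = 2359296/7;  ∫_0^4 -216*x^5 dx = -147456;  ∫_0^4 225*x^4 dx = 46080;
    ∫_0^4 -60*x^3 dx = -3840;  ∫_0^4 24*x dx = 192;  ∫_0^4 4 dx = 16.
  Sum: 2359296/7 − 147456 + 46080 − 3840 + 192 + 16 = 1624240/7.
Adding: ||u||_{H^1}^2 = 18272768/105 + 1624240/7 = 42636368/105.


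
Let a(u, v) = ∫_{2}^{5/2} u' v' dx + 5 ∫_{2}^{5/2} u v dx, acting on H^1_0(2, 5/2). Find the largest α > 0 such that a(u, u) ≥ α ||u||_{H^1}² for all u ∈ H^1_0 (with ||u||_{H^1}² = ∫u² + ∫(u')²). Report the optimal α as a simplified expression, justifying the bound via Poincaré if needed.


α = 1

Coercivity of a(·,·) on H^1_0(2, 5/2) means a(u, u) ≥ α ||u||_{H^1}² for every u ∈ H^1_0.
The interval has length L = 1/2, and Poincaré/coercivity depend only on L. Here a(u, u) = ∫(u')² + (5)·∫u².
Here c = 5 ≥ 1, so a(u,u) = ∫(u')² + c∫u² ≥ ∫(u')² + ∫u² = ||u||_{H^1}², i.e. α = 1 works. No larger α is possible: a(u,u) ≥ α||u||_{H^1}² means (1−α)∫(u')² ≥ (α−c)∫u², and for the modes u_n = sin(nπ(x−x₀)/L) (x₀ the left endpoint) one has ∫u_n²/∫(u_n')² = (L/(nπ))² → 0, so a(u_n,u_n)/||u_n||_{H^1}² → 1. Hence the optimal constant is α = 1.
Therefore α = 1.


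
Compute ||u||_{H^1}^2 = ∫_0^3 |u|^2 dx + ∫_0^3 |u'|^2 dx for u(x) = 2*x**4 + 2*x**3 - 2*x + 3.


||u||_{H^1}^2 = 340131/7

The H^1 norm (squared) on an interval (0, L) is
  ||u||_{H^1}^2 = ∫_0^L u(x)^2 dx + ∫_0^L u'(x)^2 dx.
Compute u'(x) = 8*x**3 + 6*x**2 - 2.
Then u(x)^2 = 4*x**8 + 8*x**7 + 4*x**6 - 8*x**5 + 4*x**4 + 12*x**3 + 4*x**2 - 12*x + 9 and u'(x)^2 = 64*x**6 + 96*x**5 + 36*x**4 - 32*x**3 - 24*x**2 + 4.
Integrate each monomial from 0 to 3 using ∫_0^3 c·x^n dx = c·3^(n+1)/(n+1):
  ∫_0^3 u(x)^2 dx = ∫_0^3 (4*x^8 + 8*x^7 + 4*x^6 - 8*x^5 + 4*x^4 + 12*x^3 + 4*x^2 - 12*x + 9) dx. Term by term:
    ∫_0^3 4*x^8 dx = 8748;  ∫_0^3 8*x^7 dx = 6561;  ∫_0^3 4*x^6 dx = 8748/7;
    ∫_0^3 -8*x^5 dx = -972;  ∫_0^3 4*x^4 dx = 972/5;  ∫_0^3 12*x^3 dx = 243;
    ∫_0^3 4*x^2 dx = 36;  ∫_0^3 -12*x dx = -54;  ∫_0^3 9 dx = 27.
  Sum: 8748 + 6561 + 8748/7 − 972 + 972/5 + 243 + 36 − 54 + 27 = 561159/35.
  ∫_0^3 u'(x)^2 dx = ∫_0^3 (64*x^6 + 96*x^5 + 36*x^4 - 32*x^3 - 24*x^2 + 4) dx. Term by term:
    ∫_0^3 64*x^6 dx = 139968/7;  ∫_0^3 96*x^5 dx = 11664;  ∫_0^3 36*x^4 dx = 8748/5;
    ∫_0^3 -32*x^3 dx = -648;  ∫_0^3 -24*x^2 dx = -216;  ∫_0^3 4 dx = 12.
  Sum: 139968/7 + 11664 + 8748/5 − 648 − 216 + 12 = 1139496/35.
Adding: ||u||_{H^1}^2 = 561159/35 + 1139496/35 = 340131/7.


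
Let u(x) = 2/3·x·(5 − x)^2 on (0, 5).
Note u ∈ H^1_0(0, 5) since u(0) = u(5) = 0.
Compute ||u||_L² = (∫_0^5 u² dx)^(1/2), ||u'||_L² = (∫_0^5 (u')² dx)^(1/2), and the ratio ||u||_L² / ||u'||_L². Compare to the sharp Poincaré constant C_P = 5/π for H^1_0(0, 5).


||u||_L² / ||u'||_L² = 5*sqrt(14)/14 < C_P = 5/π.

u(x) = 2/3·x·(5 − x)^2, so u'(x) = 2*x^2 - 40*x/3 + 50/3.
u(x) = 2/3·x·(5 − x)^2 vanishes at x = 0 and x = 5, so u ∈ H^1_0(0, 5). Differentiate via the product rule and integrate the resulting polynomials term by term.
  ∫_0^5 u² dx = ∫_0^5 (4*x^6/9 - 80*x^5/9 + 200*x^4/3 - 2000*x^3/9 + 2500*x^2/9) dx. Term by term:
    ∫_0^5 4*x^6/9 dx = 312500/63;  ∫_0^5 -80*x^5/9 dx = -625000/27;  ∫_0^5 200*x^4/3 dx = 125000/3;
    ∫_0^5 -2000*x^3/9 dx = -312500/9;  ∫_0^5 2500*x^2/9 dx = 312500/27.
  Sum: 312500/63 − 625000/27 + 125000/3 − 312500/9 + 312500/27 = 62500/189.
  ∫_0^5 (u')² dx = ∫_0^5 (4*x^4 - 160*x^3/3 + 2200*x^2/9 - 4000*x/9 + 2500/9) dx. Term by term:
    ∫_0^5 4*x^4 dx = 2500;  ∫_0^5 -160*x^3/3 dx = -25000/3;  ∫_0^5 2200*x^2/9 dx = 275000/27;
    ∫_0^5 -4000*x/9 dx = -50000/9;  ∫_0^5 2500/9 dx = 12500/9.
  Sum: 2500 − 25000/3 + 275000/27 − 50000/9 + 12500/9 = 5000/27.
∫_0^5 u² dx = 62500/189, so ||u||_L² = 250*sqrt(21)/63.
∫_0^5 (u')² dx = 5000/27, so ||u'||_L² = 50*sqrt(6)/9.
Ratio ||u||_L² / ||u'||_L² = 5*sqrt(14)/14.
Sharp Poincaré constant on H^1_0(0, 5) is C_P = L/π = 5/π, achieved by sin(π/5·x).
A polynomial bump cannot attain the sharp Poincaré constant (only the first sine eigenfunction does), so the ratio is strictly less than C_P, consistent with ||u||_L² ≤ C_P ||u'||_L².


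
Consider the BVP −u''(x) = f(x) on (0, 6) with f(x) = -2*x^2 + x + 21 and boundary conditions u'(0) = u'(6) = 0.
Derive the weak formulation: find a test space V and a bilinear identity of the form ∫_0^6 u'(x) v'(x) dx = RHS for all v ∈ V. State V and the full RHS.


V = H^1(0, 6) (no boundary constraint on v; u is determined up to an additive constant); weak form: ∫_0^6 u'v' dx = ∫_0^6 (-2*x^2 + x + 21) v dx for all v ∈ V.

Multiply both sides by a test function v and integrate from 0 to 6:
  ∫_0^6 −u''(x) v(x) dx = ∫_0^6 f(x) v(x) dx.
Integrate the LHS by parts once:
  ∫_0^6 −u'' v dx = −[u'(x) v(x)]_0^6 + ∫_0^6 u'(x) v'(x) dx.
Thus ∫_0^6 u'(x) v'(x) dx = ∫_0^6 f(x) v(x) dx + [u'(x) v(x)]_0^6.
Choose V so that boundary terms are either known or forced to vanish.
u has homogeneous Neumann: u'(0) = u'(6) = 0. So [u' v]_0^6 = 0·v(6) − 0·v(0) = 0 for any v; take V = H^1(0, 6).
Weak formulation: find u (satisfying any essential BC) such that ∫_0^6 u'(x) v'(x) dx = ∫_0^6 f v dx for all v ∈ V (homogeneous Neumann, so boundary terms vanish).
Substituting f(x) = -2*x^2 + x + 21, the right-hand side is ∫_0^6 (-2*x^2 + x + 21) v dx.
Compatibility check (pure Neumann): taking v ≡ 1 ∈ V gives 0 = ∫_0^6 f dx + (0) − (0), i.e. ∫_0^6 f dx must equal u'(0) − u'(6) = 0. Indeed ∫_0^6 (-2*x^2 + x + 21) dx = 0, so the data are compatible. The solution is then unique only up to an additive constant (fix it e.g. by requiring ∫_0^6 u dx = 0).


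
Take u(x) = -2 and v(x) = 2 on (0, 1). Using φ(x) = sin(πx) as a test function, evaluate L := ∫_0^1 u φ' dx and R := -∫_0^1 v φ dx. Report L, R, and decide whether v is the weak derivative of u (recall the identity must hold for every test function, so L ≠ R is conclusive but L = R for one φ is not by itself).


LHS = 0, RHS = -4/π. No, v is not the weak derivative of u.

u(x) = -2, classical derivative u'(x) = 0.
φ(x) = sin(πx), so φ'(x) = π*cos(π*x).
Note φ(0) = φ(1) = 0, so the boundary term u·φ vanishes.
LHS = ∫_0^1 u(x) φ'(x) dx = ∫_0^1 (-2*π*cos(π*x)) dx. Term by term:
  ∫_0^1 -2*π*cos(π*x) dx = 0.
So LHS = 0.
∫_0^1 v(x) φ(x) dx = ∫_0^1 (2*sin(π*x)) dx. Term by term:
  ∫_0^1 2*sin(π*x) dx = 4/π.
So RHS = -∫_0^1 v(x) φ(x) dx = -4/π.
LHS − RHS = 4/π ≠ 0, so the identity fails.
(For a valid weak derivative the identity must hold for EVERY test function, in particular this one. The failure shows v is NOT the weak derivative of u.)
Correct weak derivative would be u'(x) = 0.


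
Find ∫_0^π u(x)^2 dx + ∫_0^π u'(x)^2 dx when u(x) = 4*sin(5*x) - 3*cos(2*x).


||u||_{H^1(0,π)}^2 = -400/7 + 461*π/2

u'(x) = 6*sin(2*x) + 20*cos(5*x).
Expand u² and (u')² and integrate term by term on (0, π), using: for integers n ≥ 1, ∫_0^π sin²(nx) dx = ∫_0^π cos²(nx) dx = π/2; for n ≠ n', ∫_0^π sin(nx)sin(n'x) dx = ∫_0^π cos(nx)cos(n'x) dx = 0; and by product-to-sum, ∫_0^π sin(nx)cos(n'x) dx = ½∫_0^π [sin((n+n')x) + sin((n−n')x)] dx, which is 0 when n+n' is even and 2n/(n²−n'²) when n+n' is odd (it need not vanish on (0, π)).
  u² squared terms: (-3)²·∫cos(2x)² dx = 9·π/2 = 9*π/2;  (4)²·∫sin(5x)² dx = 16·π/2 = 8*π.
  u² cross terms: 2·(-3)·(4)·∫cos(2x)·sin(5x) dx = -24·(10/21) = -80/7.
  So ∫_0^π u² dx = 9*π/2 + 8*π − 80/7 = -80/7 + 25*π/2.
  (u')² squared terms: (6)²·∫sin(2x)² dx = 36·π/2 = 18*π;  (20)²·∫cos(5x)² dx = 400·π/2 = 200*π.
  (u')² cross terms: 2·(6)·(20)·∫sin(2x)·cos(5x) dx = 240·(-4/21) = -320/7.
  So ∫_0^π (u')² dx = 18*π + 200*π − 320/7 = -320/7 + 218*π.
||u||_{H^1}^2 = (-80/7 + 25*π/2) + (-320/7 + 218*π) = -400/7 + 461*π/2.


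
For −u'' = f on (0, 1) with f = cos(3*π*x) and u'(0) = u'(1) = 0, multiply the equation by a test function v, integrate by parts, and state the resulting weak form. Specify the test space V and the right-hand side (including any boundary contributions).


V = H^1(0, 1) (no boundary constraint on v; u is determined up to an additive constant); weak form: ∫_0^1 u'v' dx = ∫_0^1 (cos(3*π*x)) v dx for all v ∈ V.

Multiply both sides by a test function v and integrate from 0 to 1:
  ∫_0^1 −u''(x) v(x) dx = ∫_0^1 f(x) v(x) dx.
Integrate the LHS by parts once:
  ∫_0^1 −u'' v dx = −[u'(x) v(x)]_0^1 + ∫_0^1 u'(x) v'(x) dx.
Thus ∫_0^1 u'(x) v'(x) dx = ∫_0^1 f(x) v(x) dx + [u'(x) v(x)]_0^1.
Choose V so that boundary terms are either known or forced to vanish.
u has homogeneous Neumann: u'(0) = u'(1) = 0. So [u' v]_0^1 = 0·v(1) − 0·v(0) = 0 for any v; take V = H^1(0, 1).
Weak formulation: find u (satisfying any essential BC) such that ∫_0^1 u'(x) v'(x) dx = ∫_0^1 f v dx for all v ∈ V (homogeneous Neumann, so boundary terms vanish).
Substituting f(x) = cos(3*π*x), the right-hand side is ∫_0^1 (cos(3*π*x)) v dx.
Compatibility check (pure Neumann): taking v ≡ 1 ∈ V gives 0 = ∫_0^1 f dx + (0) − (0), i.e. ∫_0^1 f dx must equal u'(0) − u'(1) = 0. Indeed ∫_0^1 (cos(3*π*x)) dx = 0, so the data are compatible. The solution is then unique only up to an additive constant (fix it e.g. by requiring ∫_0^1 u dx = 0).


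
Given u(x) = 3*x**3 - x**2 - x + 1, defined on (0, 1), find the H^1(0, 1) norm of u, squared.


||u||_{H^1}^2 = 227/35

The H^1 norm (squared) on an interval (0, L) is
  ||u||_{H^1}^2 = ∫_0^L u(x)^2 dx + ∫_0^L u'(x)^2 dx.
Compute u'(x) = 9*x**2 - 2*x - 1.
Then u(x)^2 = 9*x**6 - 6*x**5 - 5*x**4 + 8*x**3 - x**2 - 2*x + 1 and u'(x)^2 = 81*x**4 - 36*x**3 - 14*x**2 + 4*x + 1.
Integrate each monomial from 0 to 1 using ∫_0^1 c·x^n dx = c·1^(n+1)/(n+1):
  ∫_0^1 u(x)^2 dx = ∫_0^1 (9*x^6 - 6*x^5 - 5*x^4 + 8*x^3 - x^2 - 2*x + 1) dx. Term by term:
    ∫_0^1 9*x^6 dx = 9/7;  ∫_0^1 -6*x^5 dx = -1;  ∫_0^1 -5*x^4 dx = -1;
    ∫_0^1 8*x^3 dx = 2;  ∫_0^1 -x^2 dx = -1/3;  ∫_0^1 -2*x dx = -1;
    ∫_0^1 1 dx = 1.
  Sum: 9/7 − 1 − 1 + 2 − 1/3 − 1 + 1 = 20/21.
  ∫_0^1 u'(x)^2 dx = ∫_0^1 (81*x^4 - 36*x^3 - 14*x^2 + 4*x + 1) dx. Term by term:
    ∫_0^1 81*x^4 dx = 81/5;  ∫_0^1 -36*x^3 dx = -9;  ∫_0^1 -14*x^2 dx = -14/3;
    ∫_0^1 4*x dx = 2;  ∫_0^1 1 dx = 1.
  Sum: 81/5 − 9 − 14/3 + 2 + 1 = 83/15.
Adding: ||u||_{H^1}^2 = 20/21 + 83/15 = 227/35.


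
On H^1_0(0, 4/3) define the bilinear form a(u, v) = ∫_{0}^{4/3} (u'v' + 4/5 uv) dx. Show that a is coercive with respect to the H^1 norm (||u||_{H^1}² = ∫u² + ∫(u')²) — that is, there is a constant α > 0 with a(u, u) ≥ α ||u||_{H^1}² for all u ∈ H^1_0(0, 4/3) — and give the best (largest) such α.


α = (64 + 45*π^2)/(5*(16 + 9*π^2))

Coercivity of a(·,·) on H^1_0(0, 4/3) means a(u, u) ≥ α ||u||_{H^1}² for every u ∈ H^1_0.
The interval has length L = 4/3, and Poincaré/coercivity depend only on L. Here a(u, u) = ∫(u')² + (4/5)·∫u².
Here 0 < c = 4/5 < 1. The condition a(u,u) ≥ α||u||_{H^1}² reads (1−α)∫(u')² ≥ (α−c)∫u². Any admissible α is ≤ 1 (rapidly oscillating u have ∫u²/∫(u')² → 0), and α = 1 would force 0 ≥ (1−c)∫u², impossible since c < 1; so 1−α > 0. By the sharp Poincaré inequality on H^1_0 of an interval of length L, ∫(u')² ≥ (π/L)²∫u² with equality for the first sine mode sin(π(x−x₀)/L) (x₀ the left endpoint), so the inequality holds for all u iff (1−α)(π/L)² ≥ α − c, i.e. α ≤ ((π/L)² + c)/((π/L)² + 1) = (1 + c(L/π)²)/(1 + (L/π)²). With (π/L)² = 9*π^2/16 and c = 4/5, the largest admissible constant is α = ((π/L)² + c)/((π/L)² + 1).
Simplifying, α = (64 + 45*π^2)/(5*(16 + 9*π^2)).


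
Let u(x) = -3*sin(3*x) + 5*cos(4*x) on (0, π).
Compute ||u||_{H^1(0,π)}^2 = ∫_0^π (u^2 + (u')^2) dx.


||u||_{H^1(0,π)}^2 = 3060/7 + 515*π/2

u'(x) = -20*sin(4*x) - 9*cos(3*x).
Expand u² and (u')² and integrate term by term on (0, π), using: for integers n ≥ 1, ∫_0^π sin²(nx) dx = ∫_0^π cos²(nx) dx = π/2; for n ≠ n', ∫_0^π sin(nx)sin(n'x) dx = ∫_0^π cos(nx)cos(n'x) dx = 0; and by product-to-sum, ∫_0^π sin(nx)cos(n'x) dx = ½∫_0^π [sin((n+n')x) + sin((n−n')x)] dx, which is 0 when n+n' is even and 2n/(n²−n'²) when n+n' is odd (it need not vanish on (0, π)).
  u² squared terms: (-3)²·∫sin(3x)² dx = 9·π/2 = 9*π/2;  (5)²·∫cos(4x)² dx = 25·π/2 = 25*π/2.
  u² cross terms: 2·(-3)·(5)·∫sin(3x)·cos(4x) dx = -30·(-6/7) = 180/7.
  So ∫_0^π u² dx = 9*π/2 + 25*π/2 + 180/7 = 180/7 + 17*π.
  (u')² squared terms: (-20)²·∫sin(4x)² dx = 400·π/2 = 200*π;  (-9)²·∫cos(3x)² dx = 81·π/2 = 81*π/2.
  (u')² cross terms: 2·(-20)·(-9)·∫sin(4x)·cos(3x) dx = 360·(8/7) = 2880/7.
  So ∫_0^π (u')² dx = 200*π + 81*π/2 + 2880/7 = 2880/7 + 481*π/2.
||u||_{H^1}^2 = (180/7 + 17*π) + (2880/7 + 481*π/2) = 3060/7 + 515*π/2.


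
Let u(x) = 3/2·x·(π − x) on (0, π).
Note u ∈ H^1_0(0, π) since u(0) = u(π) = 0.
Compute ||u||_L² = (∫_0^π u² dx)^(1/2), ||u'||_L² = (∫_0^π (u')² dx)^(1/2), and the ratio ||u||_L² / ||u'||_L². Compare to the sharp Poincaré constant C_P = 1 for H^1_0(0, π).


||u||_L² / ||u'||_L² = sqrt(10)*π/10 < C_P = 1.

u(x) = 3/2·x·(π − x), so u'(x) = -3*x + 3*π/2.
u(x) = 3/2·x·(π − x) vanishes at x = 0 and x = π, so u ∈ H^1_0(0, π). Differentiate via the product rule and integrate the resulting polynomials term by term.
  ∫_0^π u² dx = ∫_0^π (9*x^4/4 - 9*π*x^3/2 + 9*π^2*x^2/4) dx. Term by term:
    ∫_0^π 9*x^4/4 dx = 9*π^5/20;  ∫_0^π -9*π*x^3/2 dx = -9*π^5/8;  ∫_0^π 9*π^2*x^2/4 dx = 3*π^5/4.
  Sum: 9*π^5/20 − 9*π^5/8 + 3*π^5/4 = 3*π^5/40.
  ∫_0^π (u')² dx = ∫_0^π (9*x^2 - 9*π*x + 9*π^2/4) dx. Term by term:
    ∫_0^π 9*x^2 dx = 3*π^3;  ∫_0^π -9*π*x dx = -9*π^3/2;  ∫_0^π 9*π^2/4 dx = 9*π^3/4.
  Sum: 3*π^3 − 9*π^3/2 + 9*π^3/4 = 3*π^3/4.
∫_0^π u² dx = 3*π^5/40, so ||u||_L² = sqrt(30)*π^(5/2)/20.
∫_0^π (u')² dx = 3*π^3/4, so ||u'||_L² = sqrt(3)*π^(3/2)/2.
Ratio ||u||_L² / ||u'||_L² = sqrt(10)*π/10.
Sharp Poincaré constant on H^1_0(0, π) is C_P = L/π = 1, achieved by sin(x).
A polynomial bump cannot attain the sharp Poincaré constant (only the first sine eigenfunction does), so the ratio is strictly less than C_P, consistent with ||u||_L² ≤ C_P ||u'||_L².
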